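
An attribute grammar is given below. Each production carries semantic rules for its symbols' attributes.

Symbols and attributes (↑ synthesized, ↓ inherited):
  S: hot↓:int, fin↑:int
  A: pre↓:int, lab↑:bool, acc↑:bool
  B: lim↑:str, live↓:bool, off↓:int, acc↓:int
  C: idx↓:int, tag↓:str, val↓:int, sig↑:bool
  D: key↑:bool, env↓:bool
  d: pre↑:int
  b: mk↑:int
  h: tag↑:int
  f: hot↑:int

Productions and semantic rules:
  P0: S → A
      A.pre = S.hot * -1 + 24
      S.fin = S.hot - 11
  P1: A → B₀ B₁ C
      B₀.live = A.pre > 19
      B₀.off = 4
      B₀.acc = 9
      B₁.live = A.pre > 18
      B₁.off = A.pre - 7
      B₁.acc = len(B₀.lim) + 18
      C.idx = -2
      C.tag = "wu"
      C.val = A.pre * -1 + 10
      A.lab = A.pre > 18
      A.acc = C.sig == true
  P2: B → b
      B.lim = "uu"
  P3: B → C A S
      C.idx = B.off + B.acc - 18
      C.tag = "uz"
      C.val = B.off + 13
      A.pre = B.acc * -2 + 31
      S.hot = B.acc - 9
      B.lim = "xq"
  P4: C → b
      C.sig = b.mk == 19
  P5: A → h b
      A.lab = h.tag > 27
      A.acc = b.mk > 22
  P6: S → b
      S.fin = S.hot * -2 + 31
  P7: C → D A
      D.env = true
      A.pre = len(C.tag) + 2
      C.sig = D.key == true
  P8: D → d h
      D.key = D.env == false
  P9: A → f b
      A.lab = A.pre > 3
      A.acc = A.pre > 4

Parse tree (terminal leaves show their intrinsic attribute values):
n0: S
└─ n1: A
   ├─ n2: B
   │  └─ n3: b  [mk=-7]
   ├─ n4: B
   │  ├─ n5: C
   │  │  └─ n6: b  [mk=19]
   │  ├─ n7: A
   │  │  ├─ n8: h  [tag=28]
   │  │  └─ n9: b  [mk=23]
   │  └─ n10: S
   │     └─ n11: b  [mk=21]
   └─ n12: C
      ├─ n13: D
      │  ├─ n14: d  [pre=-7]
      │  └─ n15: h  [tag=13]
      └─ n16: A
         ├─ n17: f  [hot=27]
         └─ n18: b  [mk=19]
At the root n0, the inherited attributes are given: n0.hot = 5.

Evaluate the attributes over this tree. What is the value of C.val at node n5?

1. n0.hot = 5  [given at root]
2. n1.pre = 19  [S.hot * -1 + 24]
3. n2.live = false  [A.pre > 19]
4. n2.off = 4  [4]
5. n2.acc = 9  [9]
6. n3.mk = -7  [terminal]
7. n2.lim = "uu"  ["uu"]
8. n4.live = true  [A.pre > 18]
9. n4.off = 12  [A.pre - 7]
10. n4.acc = 20  [len(B₀.lim) + 18]
11. n5.idx = 14  [B.off + B.acc - 18]
12. n5.tag = "uz"  ["uz"]
13. n5.val = 25  [B.off + 13]
14. n6.mk = 19  [terminal]
15. n5.sig = true  [b.mk == 19]
16. n7.pre = -9  [B.acc * -2 + 31]
17. n8.tag = 28  [terminal]
18. n9.mk = 23  [terminal]
19. n7.lab = true  [h.tag > 27]
20. n7.acc = true  [b.mk > 22]
21. n10.hot = 11  [B.acc - 9]
22. n11.mk = 21  [terminal]
23. n10.fin = 9  [S.hot * -2 + 31]
24. n4.lim = "xq"  ["xq"]
25. n12.idx = -2  [-2]
26. n12.tag = "wu"  ["wu"]
27. n12.val = -9  [A.pre * -1 + 10]
28. n13.env = true  [true]
29. n14.pre = -7  [terminal]
30. n15.tag = 13  [terminal]
31. n13.key = false  [D.env == false]
32. n16.pre = 4  [len(C.tag) + 2]
33. n17.hot = 27  [terminal]
34. n18.mk = 19  [terminal]
35. n16.lab = true  [A.pre > 3]
36. n16.acc = false  [A.pre > 4]
37. n12.sig = false  [D.key == true]
38. n1.lab = true  [A.pre > 18]
39. n1.acc = false  [C.sig == true]
40. n0.fin = -6  [S.hot - 11]

25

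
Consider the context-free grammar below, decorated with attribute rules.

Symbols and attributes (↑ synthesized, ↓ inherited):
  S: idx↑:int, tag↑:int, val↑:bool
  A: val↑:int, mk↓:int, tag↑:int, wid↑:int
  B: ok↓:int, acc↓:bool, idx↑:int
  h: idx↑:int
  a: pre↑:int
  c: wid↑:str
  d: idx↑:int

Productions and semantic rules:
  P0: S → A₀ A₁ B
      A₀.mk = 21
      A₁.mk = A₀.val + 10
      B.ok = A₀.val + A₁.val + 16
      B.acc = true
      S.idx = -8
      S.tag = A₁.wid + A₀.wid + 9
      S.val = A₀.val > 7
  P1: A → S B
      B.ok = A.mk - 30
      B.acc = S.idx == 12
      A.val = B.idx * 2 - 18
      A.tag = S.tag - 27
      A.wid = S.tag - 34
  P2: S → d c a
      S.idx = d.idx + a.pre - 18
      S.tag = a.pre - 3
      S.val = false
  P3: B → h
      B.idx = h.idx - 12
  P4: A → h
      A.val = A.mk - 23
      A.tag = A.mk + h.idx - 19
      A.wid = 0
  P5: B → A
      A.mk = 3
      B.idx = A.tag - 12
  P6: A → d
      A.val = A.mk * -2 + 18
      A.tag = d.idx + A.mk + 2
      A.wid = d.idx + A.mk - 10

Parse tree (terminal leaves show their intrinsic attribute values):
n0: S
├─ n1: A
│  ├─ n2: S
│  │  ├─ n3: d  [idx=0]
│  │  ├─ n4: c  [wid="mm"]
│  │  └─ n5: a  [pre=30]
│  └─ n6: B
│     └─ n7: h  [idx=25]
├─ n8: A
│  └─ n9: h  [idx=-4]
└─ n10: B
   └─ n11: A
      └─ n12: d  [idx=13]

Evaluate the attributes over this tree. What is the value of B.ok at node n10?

19

1. n1.mk = 21  [21]
2. n3.idx = 0  [terminal]
3. n4.wid = "mm"  [terminal]
4. n5.pre = 30  [terminal]
5. n2.idx = 12  [d.idx + a.pre - 18]
6. n2.tag = 27  [a.pre - 3]
7. n2.val = false  [false]
8. n6.ok = -9  [A.mk - 30]
9. n6.acc = true  [S.idx == 12]
10. n7.idx = 25  [terminal]
11. n6.idx = 13  [h.idx - 12]
12. n1.val = 8  [B.idx * 2 - 18]
13. n1.tag = 0  [S.tag - 27]
14. n1.wid = -7  [S.tag - 34]
15. n8.mk = 18  [A₀.val + 10]
16. n9.idx = -4  [terminal]
17. n8.val = -5  [A.mk - 23]
18. n8.tag = -5  [A.mk + h.idx - 19]
19. n8.wid = 0  [0]
20. n10.ok = 19  [A₀.val + A₁.val + 16]
21. n10.acc = true  [true]
22. n11.mk = 3  [3]
23. n12.idx = 13  [terminal]
24. n11.val = 12  [A.mk * -2 + 18]
25. n11.tag = 18  [d.idx + A.mk + 2]
26. n11.wid = 6  [d.idx + A.mk - 10]
27. n10.idx = 6  [A.tag - 12]
28. n0.idx = -8  [-8]
29. n0.tag = 2  [A₁.wid + A₀.wid + 9]
30. n0.val = true  [A₀.val > 7]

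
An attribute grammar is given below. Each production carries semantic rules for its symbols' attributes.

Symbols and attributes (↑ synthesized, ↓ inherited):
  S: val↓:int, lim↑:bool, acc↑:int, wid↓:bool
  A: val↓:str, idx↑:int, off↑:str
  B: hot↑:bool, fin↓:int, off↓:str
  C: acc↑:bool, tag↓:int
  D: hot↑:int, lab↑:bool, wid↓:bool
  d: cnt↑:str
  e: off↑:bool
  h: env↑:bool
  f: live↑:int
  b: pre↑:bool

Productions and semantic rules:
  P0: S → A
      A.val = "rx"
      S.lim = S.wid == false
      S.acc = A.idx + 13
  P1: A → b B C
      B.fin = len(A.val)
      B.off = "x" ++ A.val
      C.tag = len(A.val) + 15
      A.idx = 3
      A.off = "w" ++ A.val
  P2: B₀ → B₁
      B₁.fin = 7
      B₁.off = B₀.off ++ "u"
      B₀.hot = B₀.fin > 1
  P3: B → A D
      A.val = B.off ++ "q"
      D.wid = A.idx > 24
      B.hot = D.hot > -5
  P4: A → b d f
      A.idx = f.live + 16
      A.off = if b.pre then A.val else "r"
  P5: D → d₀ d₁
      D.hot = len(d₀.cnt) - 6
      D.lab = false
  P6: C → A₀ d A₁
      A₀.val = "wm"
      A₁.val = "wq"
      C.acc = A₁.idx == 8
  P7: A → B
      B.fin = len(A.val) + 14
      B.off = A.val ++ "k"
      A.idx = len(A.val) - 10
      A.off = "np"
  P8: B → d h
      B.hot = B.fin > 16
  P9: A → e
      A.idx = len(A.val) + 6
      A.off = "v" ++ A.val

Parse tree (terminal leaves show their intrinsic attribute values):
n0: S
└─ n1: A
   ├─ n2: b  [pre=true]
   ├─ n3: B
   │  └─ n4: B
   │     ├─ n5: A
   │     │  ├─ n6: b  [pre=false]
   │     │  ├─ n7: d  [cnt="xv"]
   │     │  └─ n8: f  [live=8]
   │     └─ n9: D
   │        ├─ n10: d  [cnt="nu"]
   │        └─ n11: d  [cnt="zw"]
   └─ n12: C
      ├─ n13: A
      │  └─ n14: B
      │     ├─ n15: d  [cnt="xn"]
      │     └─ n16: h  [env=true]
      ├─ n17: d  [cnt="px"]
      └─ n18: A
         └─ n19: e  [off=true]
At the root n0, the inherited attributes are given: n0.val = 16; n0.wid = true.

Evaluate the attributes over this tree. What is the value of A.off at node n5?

1. n0.val = 16  [given at root]
2. n0.wid = true  [given at root]
3. n1.val = "rx"  ["rx"]
4. n2.pre = true  [terminal]
5. n3.fin = 2  [len(A.val)]
6. n3.off = "xrx"  ["x" ++ A.val]
7. n4.fin = 7  [7]
8. n4.off = "xrxu"  [B₀.off ++ "u"]
9. n5.val = "xrxuq"  [B.off ++ "q"]
10. n6.pre = false  [terminal]
11. n7.cnt = "xv"  [terminal]
12. n8.live = 8  [terminal]
13. n5.idx = 24  [f.live + 16]
14. n5.off = "r"  [if b.pre then A.val else "r"]
15. n9.wid = false  [A.idx > 24]
16. n10.cnt = "nu"  [terminal]
17. n11.cnt = "zw"  [terminal]
18. n9.hot = -4  [len(d₀.cnt) - 6]
19. n9.lab = false  [false]
20. n4.hot = true  [D.hot > -5]
21. n3.hot = true  [B₀.fin > 1]
22. n12.tag = 17  [len(A.val) + 15]
23. n13.val = "wm"  ["wm"]
24. n14.fin = 16  [len(A.val) + 14]
25. n14.off = "wmk"  [A.val ++ "k"]
26. n15.cnt = "xn"  [terminal]
27. n16.env = true  [terminal]
28. n14.hot = false  [B.fin > 16]
29. n13.idx = -8  [len(A.val) - 10]
30. n13.off = "np"  ["np"]
31. n17.cnt = "px"  [terminal]
32. n18.val = "wq"  ["wq"]
33. n19.off = true  [terminal]
34. n18.idx = 8  [len(A.val) + 6]
35. n18.off = "vwq"  ["v" ++ A.val]
36. n12.acc = true  [A₁.idx == 8]
37. n1.idx = 3  [3]
38. n1.off = "wrx"  ["w" ++ A.val]
39. n0.lim = false  [S.wid == false]
40. n0.acc = 16  [A.idx + 13]

"r"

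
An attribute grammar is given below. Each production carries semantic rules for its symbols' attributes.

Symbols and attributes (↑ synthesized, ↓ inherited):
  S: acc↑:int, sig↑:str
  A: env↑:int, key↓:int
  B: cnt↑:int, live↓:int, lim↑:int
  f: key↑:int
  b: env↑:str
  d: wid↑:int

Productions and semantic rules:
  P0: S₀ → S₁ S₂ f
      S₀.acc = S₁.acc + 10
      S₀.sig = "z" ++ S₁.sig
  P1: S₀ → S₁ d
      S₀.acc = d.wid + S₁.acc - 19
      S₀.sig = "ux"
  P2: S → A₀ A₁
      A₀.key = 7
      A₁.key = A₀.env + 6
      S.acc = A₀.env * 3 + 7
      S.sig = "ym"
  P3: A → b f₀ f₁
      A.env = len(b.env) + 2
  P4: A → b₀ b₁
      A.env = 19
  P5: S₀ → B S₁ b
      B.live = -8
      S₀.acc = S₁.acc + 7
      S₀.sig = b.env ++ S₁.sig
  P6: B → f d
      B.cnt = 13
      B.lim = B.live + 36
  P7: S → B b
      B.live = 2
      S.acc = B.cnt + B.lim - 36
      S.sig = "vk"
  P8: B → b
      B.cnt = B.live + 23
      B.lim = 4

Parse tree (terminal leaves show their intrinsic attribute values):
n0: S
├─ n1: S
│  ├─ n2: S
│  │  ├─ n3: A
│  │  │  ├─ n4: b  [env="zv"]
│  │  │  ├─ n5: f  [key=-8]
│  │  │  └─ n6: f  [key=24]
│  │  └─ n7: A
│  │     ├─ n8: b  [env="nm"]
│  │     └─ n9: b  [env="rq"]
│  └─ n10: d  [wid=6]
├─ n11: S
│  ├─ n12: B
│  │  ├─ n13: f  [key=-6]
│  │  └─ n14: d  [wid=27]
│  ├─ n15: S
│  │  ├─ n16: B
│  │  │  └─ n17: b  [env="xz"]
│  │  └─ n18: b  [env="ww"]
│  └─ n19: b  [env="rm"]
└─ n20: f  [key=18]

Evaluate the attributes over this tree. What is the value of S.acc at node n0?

16

1. n3.key = 7  [7]
2. n4.env = "zv"  [terminal]
3. n5.key = -8  [terminal]
4. n6.key = 24  [terminal]
5. n3.env = 4  [len(b.env) + 2]
6. n7.key = 10  [A₀.env + 6]
7. n8.env = "nm"  [terminal]
8. n9.env = "rq"  [terminal]
9. n7.env = 19  [19]
10. n2.acc = 19  [A₀.env * 3 + 7]
11. n2.sig = "ym"  ["ym"]
12. n10.wid = 6  [terminal]
13. n1.acc = 6  [d.wid + S₁.acc - 19]
14. n1.sig = "ux"  ["ux"]
15. n12.live = -8  [-8]
16. n13.key = -6  [terminal]
17. n14.wid = 27  [terminal]
18. n12.cnt = 13  [13]
19. n12.lim = 28  [B.live + 36]
20. n16.live = 2  [2]
21. n17.env = "xz"  [terminal]
22. n16.cnt = 25  [B.live + 23]
23. n16.lim = 4  [4]
24. n18.env = "ww"  [terminal]
25. n15.acc = -7  [B.cnt + B.lim - 36]
26. n15.sig = "vk"  ["vk"]
27. n19.env = "rm"  [terminal]
28. n11.acc = 0  [S₁.acc + 7]
29. n11.sig = "rmvk"  [b.env ++ S₁.sig]
30. n20.key = 18  [terminal]
31. n0.acc = 16  [S₁.acc + 10]
32. n0.sig = "zux"  ["z" ++ S₁.sig]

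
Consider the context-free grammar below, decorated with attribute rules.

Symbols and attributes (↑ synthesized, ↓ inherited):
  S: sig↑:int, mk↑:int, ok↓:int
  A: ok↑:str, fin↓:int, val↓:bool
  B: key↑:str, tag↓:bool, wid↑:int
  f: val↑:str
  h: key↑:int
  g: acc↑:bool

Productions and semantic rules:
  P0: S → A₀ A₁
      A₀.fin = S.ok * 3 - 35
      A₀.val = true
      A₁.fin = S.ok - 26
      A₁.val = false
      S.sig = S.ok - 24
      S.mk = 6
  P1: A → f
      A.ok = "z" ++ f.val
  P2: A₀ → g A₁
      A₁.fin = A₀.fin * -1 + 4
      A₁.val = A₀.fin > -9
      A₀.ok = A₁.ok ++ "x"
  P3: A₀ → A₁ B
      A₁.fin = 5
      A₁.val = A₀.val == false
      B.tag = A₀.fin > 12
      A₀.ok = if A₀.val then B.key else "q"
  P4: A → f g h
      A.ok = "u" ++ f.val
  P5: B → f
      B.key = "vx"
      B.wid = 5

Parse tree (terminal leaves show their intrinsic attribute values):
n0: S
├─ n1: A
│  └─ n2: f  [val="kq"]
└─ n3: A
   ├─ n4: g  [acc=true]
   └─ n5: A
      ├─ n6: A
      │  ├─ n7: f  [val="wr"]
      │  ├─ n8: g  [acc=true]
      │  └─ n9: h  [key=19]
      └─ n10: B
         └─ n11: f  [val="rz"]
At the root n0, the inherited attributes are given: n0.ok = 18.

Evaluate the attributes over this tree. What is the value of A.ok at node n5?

1. n0.ok = 18  [given at root]
2. n1.fin = 19  [S.ok * 3 - 35]
3. n1.val = true  [true]
4. n2.val = "kq"  [terminal]
5. n1.ok = "zkq"  ["z" ++ f.val]
6. n3.fin = -8  [S.ok - 26]
7. n3.val = false  [false]
8. n4.acc = true  [terminal]
9. n5.fin = 12  [A₀.fin * -1 + 4]
10. n5.val = true  [A₀.fin > -9]
11. n6.fin = 5  [5]
12. n6.val = false  [A₀.val == false]
13. n7.val = "wr"  [terminal]
14. n8.acc = true  [terminal]
15. n9.key = 19  [terminal]
16. n6.ok = "uwr"  ["u" ++ f.val]
17. n10.tag = false  [A₀.fin > 12]
18. n11.val = "rz"  [terminal]
19. n10.key = "vx"  ["vx"]
20. n10.wid = 5  [5]
21. n5.ok = "vx"  [if A₀.val then B.key else "q"]
22. n3.ok = "vxx"  [A₁.ok ++ "x"]
23. n0.sig = -6  [S.ok - 24]
24. n0.mk = 6  [6]

"vx"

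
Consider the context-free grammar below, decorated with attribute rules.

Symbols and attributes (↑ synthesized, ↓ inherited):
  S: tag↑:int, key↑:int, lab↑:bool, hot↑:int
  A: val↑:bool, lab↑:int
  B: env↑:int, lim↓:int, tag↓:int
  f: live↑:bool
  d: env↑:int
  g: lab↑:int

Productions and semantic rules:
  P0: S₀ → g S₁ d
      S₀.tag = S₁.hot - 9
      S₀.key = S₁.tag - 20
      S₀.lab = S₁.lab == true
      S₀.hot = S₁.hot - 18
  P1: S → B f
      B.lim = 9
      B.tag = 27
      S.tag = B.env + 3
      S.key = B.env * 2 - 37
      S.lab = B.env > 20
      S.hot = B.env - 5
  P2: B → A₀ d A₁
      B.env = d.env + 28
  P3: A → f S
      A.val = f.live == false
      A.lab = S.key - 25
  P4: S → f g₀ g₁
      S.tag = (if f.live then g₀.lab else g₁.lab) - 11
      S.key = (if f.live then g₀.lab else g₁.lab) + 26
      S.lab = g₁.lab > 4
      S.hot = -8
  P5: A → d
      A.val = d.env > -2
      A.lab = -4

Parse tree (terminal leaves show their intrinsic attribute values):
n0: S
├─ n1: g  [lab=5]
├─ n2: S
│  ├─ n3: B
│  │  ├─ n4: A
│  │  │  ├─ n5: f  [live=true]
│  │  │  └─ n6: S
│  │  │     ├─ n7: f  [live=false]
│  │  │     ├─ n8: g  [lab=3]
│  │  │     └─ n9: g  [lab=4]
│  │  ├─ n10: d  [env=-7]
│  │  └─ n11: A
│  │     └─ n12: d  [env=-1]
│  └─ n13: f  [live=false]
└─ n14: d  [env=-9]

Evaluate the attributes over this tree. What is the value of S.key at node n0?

4

1. n1.lab = 5  [terminal]
2. n3.lim = 9  [9]
3. n3.tag = 27  [27]
4. n5.live = true  [terminal]
5. n7.live = false  [terminal]
6. n8.lab = 3  [terminal]
7. n9.lab = 4  [terminal]
8. n6.tag = -7  [(if f.live then g₀.lab else g₁.lab) - 11]
9. n6.key = 30  [(if f.live then g₀.lab else g₁.lab) + 26]
10. n6.lab = false  [g₁.lab > 4]
11. n6.hot = -8  [-8]
12. n4.val = false  [f.live == false]
13. n4.lab = 5  [S.key - 25]
14. n10.env = -7  [terminal]
15. n12.env = -1  [terminal]
16. n11.val = true  [d.env > -2]
17. n11.lab = -4  [-4]
18. n3.env = 21  [d.env + 28]
19. n13.live = false  [terminal]
20. n2.tag = 24  [B.env + 3]
21. n2.key = 5  [B.env * 2 - 37]
22. n2.lab = true  [B.env > 20]
23. n2.hot = 16  [B.env - 5]
24. n14.env = -9  [terminal]
25. n0.tag = 7  [S₁.hot - 9]
26. n0.key = 4  [S₁.tag - 20]
27. n0.lab = true  [S₁.lab == true]
28. n0.hot = -2  [S₁.hot - 18]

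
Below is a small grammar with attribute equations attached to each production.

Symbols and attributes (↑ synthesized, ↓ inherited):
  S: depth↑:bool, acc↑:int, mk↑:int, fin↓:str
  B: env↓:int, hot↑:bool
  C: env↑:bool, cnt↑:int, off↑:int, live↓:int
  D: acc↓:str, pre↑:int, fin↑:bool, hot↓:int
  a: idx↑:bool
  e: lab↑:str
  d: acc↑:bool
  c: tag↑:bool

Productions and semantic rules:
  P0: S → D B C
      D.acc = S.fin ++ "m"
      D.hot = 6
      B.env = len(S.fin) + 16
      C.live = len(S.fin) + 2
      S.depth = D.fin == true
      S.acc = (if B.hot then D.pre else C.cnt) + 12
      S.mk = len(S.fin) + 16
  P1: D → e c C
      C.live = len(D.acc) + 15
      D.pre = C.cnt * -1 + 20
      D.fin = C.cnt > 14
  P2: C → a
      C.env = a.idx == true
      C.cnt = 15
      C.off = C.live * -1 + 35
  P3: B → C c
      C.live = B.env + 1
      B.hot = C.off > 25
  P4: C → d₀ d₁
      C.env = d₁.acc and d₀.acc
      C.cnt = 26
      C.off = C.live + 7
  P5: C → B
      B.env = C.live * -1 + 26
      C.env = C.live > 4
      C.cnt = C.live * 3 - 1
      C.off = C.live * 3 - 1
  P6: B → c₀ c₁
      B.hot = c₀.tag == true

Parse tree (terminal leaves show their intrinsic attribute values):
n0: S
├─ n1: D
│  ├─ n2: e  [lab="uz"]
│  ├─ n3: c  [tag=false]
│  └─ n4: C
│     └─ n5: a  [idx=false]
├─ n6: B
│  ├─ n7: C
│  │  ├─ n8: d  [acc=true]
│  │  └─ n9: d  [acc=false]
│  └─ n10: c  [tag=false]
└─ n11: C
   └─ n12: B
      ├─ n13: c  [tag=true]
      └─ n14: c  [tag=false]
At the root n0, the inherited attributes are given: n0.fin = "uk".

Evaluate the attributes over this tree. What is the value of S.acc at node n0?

1. n0.fin = "uk"  [given at root]
2. n1.acc = "ukm"  [S.fin ++ "m"]
3. n1.hot = 6  [6]
4. n2.lab = "uz"  [terminal]
5. n3.tag = false  [terminal]
6. n4.live = 18  [len(D.acc) + 15]
7. n5.idx = false  [terminal]
8. n4.env = false  [a.idx == true]
9. n4.cnt = 15  [15]
10. n4.off = 17  [C.live * -1 + 35]
11. n1.pre = 5  [C.cnt * -1 + 20]
12. n1.fin = true  [C.cnt > 14]
13. n6.env = 18  [len(S.fin) + 16]
14. n7.live = 19  [B.env + 1]
15. n8.acc = true  [terminal]
16. n9.acc = false  [terminal]
17. n7.env = false  [d₁.acc and d₀.acc]
18. n7.cnt = 26  [26]
19. n7.off = 26  [C.live + 7]
20. n10.tag = false  [terminal]
21. n6.hot = true  [C.off > 25]
22. n11.live = 4  [len(S.fin) + 2]
23. n12.env = 22  [C.live * -1 + 26]
24. n13.tag = true  [terminal]
25. n14.tag = false  [terminal]
26. n12.hot = true  [c₀.tag == true]
27. n11.env = false  [C.live > 4]
28. n11.cnt = 11  [C.live * 3 - 1]
29. n11.off = 11  [C.live * 3 - 1]
30. n0.depth = true  [D.fin == true]
31. n0.acc = 17  [(if B.hot then D.pre else C.cnt) + 12]
32. n0.mk = 18  [len(S.fin) + 16]

17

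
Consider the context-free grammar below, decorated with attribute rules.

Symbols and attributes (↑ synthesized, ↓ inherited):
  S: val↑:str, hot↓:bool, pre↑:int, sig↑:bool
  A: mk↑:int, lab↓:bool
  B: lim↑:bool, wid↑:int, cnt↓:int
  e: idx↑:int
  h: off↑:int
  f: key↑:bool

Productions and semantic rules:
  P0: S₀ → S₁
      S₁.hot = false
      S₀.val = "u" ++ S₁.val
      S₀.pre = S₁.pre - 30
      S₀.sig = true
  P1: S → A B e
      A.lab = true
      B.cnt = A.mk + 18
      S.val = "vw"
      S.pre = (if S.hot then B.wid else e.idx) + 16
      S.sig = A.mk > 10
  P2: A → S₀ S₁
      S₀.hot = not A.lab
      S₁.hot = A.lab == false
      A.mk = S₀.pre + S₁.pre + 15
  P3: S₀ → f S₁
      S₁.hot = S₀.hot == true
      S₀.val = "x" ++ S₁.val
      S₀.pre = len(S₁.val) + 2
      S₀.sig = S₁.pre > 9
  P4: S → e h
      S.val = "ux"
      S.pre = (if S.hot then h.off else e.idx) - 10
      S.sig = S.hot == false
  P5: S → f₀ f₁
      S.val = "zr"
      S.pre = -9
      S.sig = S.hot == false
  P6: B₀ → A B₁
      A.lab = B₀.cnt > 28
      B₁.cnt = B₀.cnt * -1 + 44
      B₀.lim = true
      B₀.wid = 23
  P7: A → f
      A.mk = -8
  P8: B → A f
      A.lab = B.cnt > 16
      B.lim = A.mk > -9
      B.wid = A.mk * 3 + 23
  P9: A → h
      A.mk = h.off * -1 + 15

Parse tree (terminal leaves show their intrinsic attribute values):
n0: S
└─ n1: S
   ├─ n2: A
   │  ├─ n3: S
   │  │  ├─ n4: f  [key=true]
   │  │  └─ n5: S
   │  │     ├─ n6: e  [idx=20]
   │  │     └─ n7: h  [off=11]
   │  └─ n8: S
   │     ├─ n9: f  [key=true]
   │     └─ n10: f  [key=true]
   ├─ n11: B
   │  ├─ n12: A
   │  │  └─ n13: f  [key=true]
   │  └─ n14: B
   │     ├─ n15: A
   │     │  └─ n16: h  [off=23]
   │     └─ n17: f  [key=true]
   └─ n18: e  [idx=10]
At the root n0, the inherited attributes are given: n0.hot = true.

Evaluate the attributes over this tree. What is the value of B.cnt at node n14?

16

1. n0.hot = true  [given at root]
2. n1.hot = false  [false]
3. n2.lab = true  [true]
4. n3.hot = false  [not A.lab]
5. n4.key = true  [terminal]
6. n5.hot = false  [S₀.hot == true]
7. n6.idx = 20  [terminal]
8. n7.off = 11  [terminal]
9. n5.val = "ux"  ["ux"]
10. n5.pre = 10  [(if S.hot then h.off else e.idx) - 10]
11. n5.sig = true  [S.hot == false]
12. n3.val = "xux"  ["x" ++ S₁.val]
13. n3.pre = 4  [len(S₁.val) + 2]
14. n3.sig = true  [S₁.pre > 9]
15. n8.hot = false  [A.lab == false]
16. n9.key = true  [terminal]
17. n10.key = true  [terminal]
18. n8.val = "zr"  ["zr"]
19. n8.pre = -9  [-9]
20. n8.sig = true  [S.hot == false]
21. n2.mk = 10  [S₀.pre + S₁.pre + 15]
22. n11.cnt = 28  [A.mk + 18]
23. n12.lab = false  [B₀.cnt > 28]
24. n13.key = true  [terminal]
25. n12.mk = -8  [-8]
26. n14.cnt = 16  [B₀.cnt * -1 + 44]
27. n15.lab = false  [B.cnt > 16]
28. n16.off = 23  [terminal]
29. n15.mk = -8  [h.off * -1 + 15]
30. n17.key = true  [terminal]
31. n14.lim = true  [A.mk > -9]
32. n14.wid = -1  [A.mk * 3 + 23]
33. n11.lim = true  [true]
34. n11.wid = 23  [23]
35. n18.idx = 10  [terminal]
36. n1.val = "vw"  ["vw"]
37. n1.pre = 26  [(if S.hot then B.wid else e.idx) + 16]
38. n1.sig = false  [A.mk > 10]
39. n0.val = "uvw"  ["u" ++ S₁.val]
40. n0.pre = -4  [S₁.pre - 30]
41. n0.sig = true  [true]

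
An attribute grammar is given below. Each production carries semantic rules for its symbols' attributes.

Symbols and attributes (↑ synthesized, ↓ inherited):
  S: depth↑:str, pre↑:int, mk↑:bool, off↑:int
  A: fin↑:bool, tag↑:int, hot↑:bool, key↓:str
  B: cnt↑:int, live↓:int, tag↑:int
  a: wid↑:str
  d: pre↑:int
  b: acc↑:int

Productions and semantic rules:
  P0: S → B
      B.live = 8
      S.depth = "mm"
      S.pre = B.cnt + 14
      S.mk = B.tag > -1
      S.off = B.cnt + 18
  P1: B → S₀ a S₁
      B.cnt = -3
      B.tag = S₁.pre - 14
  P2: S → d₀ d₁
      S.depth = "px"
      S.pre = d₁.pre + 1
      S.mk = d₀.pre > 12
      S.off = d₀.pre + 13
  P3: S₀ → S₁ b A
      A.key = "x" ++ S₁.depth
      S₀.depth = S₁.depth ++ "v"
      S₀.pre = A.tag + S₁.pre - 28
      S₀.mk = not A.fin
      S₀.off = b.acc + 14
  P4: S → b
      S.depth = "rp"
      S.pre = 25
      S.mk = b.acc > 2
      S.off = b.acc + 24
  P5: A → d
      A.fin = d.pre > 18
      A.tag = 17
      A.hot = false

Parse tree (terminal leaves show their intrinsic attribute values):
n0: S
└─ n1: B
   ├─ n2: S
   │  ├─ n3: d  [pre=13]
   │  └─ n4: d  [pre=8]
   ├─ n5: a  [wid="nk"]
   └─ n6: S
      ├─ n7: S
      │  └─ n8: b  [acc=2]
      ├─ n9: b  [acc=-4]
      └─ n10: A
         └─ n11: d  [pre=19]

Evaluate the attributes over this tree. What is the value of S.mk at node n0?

true

1. n1.live = 8  [8]
2. n3.pre = 13  [terminal]
3. n4.pre = 8  [terminal]
4. n2.depth = "px"  ["px"]
5. n2.pre = 9  [d₁.pre + 1]
6. n2.mk = true  [d₀.pre > 12]
7. n2.off = 26  [d₀.pre + 13]
8. n5.wid = "nk"  [terminal]
9. n8.acc = 2  [terminal]
10. n7.depth = "rp"  ["rp"]
11. n7.pre = 25  [25]
12. n7.mk = false  [b.acc > 2]
13. n7.off = 26  [b.acc + 24]
14. n9.acc = -4  [terminal]
15. n10.key = "xrp"  ["x" ++ S₁.depth]
16. n11.pre = 19  [terminal]
17. n10.fin = true  [d.pre > 18]
18. n10.tag = 17  [17]
19. n10.hot = false  [false]
20. n6.depth = "rpv"  [S₁.depth ++ "v"]
21. n6.pre = 14  [A.tag + S₁.pre - 28]
22. n6.mk = false  [not A.fin]
23. n6.off = 10  [b.acc + 14]
24. n1.cnt = -3  [-3]
25. n1.tag = 0  [S₁.pre - 14]
26. n0.depth = "mm"  ["mm"]
27. n0.pre = 11  [B.cnt + 14]
28. n0.mk = true  [B.tag > -1]
29. n0.off = 15  [B.cnt + 18]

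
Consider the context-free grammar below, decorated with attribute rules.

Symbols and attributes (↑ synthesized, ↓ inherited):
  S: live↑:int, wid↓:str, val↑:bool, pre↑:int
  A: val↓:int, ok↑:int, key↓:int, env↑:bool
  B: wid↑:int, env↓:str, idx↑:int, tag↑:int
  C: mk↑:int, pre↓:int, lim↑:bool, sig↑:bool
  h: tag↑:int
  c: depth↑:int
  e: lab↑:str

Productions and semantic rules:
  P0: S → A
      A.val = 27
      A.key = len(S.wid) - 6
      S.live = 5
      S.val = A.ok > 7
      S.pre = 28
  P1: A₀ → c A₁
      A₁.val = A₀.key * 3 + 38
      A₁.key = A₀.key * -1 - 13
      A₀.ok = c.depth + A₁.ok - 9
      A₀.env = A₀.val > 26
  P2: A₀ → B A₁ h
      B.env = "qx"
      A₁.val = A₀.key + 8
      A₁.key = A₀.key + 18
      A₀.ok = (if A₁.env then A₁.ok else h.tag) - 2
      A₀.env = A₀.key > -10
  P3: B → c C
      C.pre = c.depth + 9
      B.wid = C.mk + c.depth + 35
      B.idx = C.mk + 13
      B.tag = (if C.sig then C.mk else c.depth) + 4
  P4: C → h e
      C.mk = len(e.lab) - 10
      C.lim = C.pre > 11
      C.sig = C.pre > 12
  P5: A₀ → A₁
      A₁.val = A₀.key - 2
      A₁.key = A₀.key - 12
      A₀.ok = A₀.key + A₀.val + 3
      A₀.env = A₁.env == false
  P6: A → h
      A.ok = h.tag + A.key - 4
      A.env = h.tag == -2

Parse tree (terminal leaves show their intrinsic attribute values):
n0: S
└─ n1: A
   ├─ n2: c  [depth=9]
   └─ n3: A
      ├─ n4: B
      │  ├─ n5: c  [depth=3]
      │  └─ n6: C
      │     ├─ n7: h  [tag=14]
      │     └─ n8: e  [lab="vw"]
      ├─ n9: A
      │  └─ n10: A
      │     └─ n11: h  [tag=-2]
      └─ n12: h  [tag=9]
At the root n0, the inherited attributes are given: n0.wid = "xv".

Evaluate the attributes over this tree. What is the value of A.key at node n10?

-3

1. n0.wid = "xv"  [given at root]
2. n1.val = 27  [27]
3. n1.key = -4  [len(S.wid) - 6]
4. n2.depth = 9  [terminal]
5. n3.val = 26  [A₀.key * 3 + 38]
6. n3.key = -9  [A₀.key * -1 - 13]
7. n4.env = "qx"  ["qx"]
8. n5.depth = 3  [terminal]
9. n6.pre = 12  [c.depth + 9]
10. n7.tag = 14  [terminal]
11. n8.lab = "vw"  [terminal]
12. n6.mk = -8  [len(e.lab) - 10]
13. n6.lim = true  [C.pre > 11]
14. n6.sig = false  [C.pre > 12]
15. n4.wid = 30  [C.mk + c.depth + 35]
16. n4.idx = 5  [C.mk + 13]
17. n4.tag = 7  [(if C.sig then C.mk else c.depth) + 4]
18. n9.val = -1  [A₀.key + 8]
19. n9.key = 9  [A₀.key + 18]
20. n10.val = 7  [A₀.key - 2]
21. n10.key = -3  [A₀.key - 12]
22. n11.tag = -2  [terminal]
23. n10.ok = -9  [h.tag + A.key - 4]
24. n10.env = true  [h.tag == -2]
25. n9.ok = 11  [A₀.key + A₀.val + 3]
26. n9.env = false  [A₁.env == false]
27. n12.tag = 9  [terminal]
28. n3.ok = 7  [(if A₁.env then A₁.ok else h.tag) - 2]
29. n3.env = true  [A₀.key > -10]
30. n1.ok = 7  [c.depth + A₁.ok - 9]
31. n1.env = true  [A₀.val > 26]
32. n0.live = 5  [5]
33. n0.val = false  [A.ok > 7]
34. n0.pre = 28  [28]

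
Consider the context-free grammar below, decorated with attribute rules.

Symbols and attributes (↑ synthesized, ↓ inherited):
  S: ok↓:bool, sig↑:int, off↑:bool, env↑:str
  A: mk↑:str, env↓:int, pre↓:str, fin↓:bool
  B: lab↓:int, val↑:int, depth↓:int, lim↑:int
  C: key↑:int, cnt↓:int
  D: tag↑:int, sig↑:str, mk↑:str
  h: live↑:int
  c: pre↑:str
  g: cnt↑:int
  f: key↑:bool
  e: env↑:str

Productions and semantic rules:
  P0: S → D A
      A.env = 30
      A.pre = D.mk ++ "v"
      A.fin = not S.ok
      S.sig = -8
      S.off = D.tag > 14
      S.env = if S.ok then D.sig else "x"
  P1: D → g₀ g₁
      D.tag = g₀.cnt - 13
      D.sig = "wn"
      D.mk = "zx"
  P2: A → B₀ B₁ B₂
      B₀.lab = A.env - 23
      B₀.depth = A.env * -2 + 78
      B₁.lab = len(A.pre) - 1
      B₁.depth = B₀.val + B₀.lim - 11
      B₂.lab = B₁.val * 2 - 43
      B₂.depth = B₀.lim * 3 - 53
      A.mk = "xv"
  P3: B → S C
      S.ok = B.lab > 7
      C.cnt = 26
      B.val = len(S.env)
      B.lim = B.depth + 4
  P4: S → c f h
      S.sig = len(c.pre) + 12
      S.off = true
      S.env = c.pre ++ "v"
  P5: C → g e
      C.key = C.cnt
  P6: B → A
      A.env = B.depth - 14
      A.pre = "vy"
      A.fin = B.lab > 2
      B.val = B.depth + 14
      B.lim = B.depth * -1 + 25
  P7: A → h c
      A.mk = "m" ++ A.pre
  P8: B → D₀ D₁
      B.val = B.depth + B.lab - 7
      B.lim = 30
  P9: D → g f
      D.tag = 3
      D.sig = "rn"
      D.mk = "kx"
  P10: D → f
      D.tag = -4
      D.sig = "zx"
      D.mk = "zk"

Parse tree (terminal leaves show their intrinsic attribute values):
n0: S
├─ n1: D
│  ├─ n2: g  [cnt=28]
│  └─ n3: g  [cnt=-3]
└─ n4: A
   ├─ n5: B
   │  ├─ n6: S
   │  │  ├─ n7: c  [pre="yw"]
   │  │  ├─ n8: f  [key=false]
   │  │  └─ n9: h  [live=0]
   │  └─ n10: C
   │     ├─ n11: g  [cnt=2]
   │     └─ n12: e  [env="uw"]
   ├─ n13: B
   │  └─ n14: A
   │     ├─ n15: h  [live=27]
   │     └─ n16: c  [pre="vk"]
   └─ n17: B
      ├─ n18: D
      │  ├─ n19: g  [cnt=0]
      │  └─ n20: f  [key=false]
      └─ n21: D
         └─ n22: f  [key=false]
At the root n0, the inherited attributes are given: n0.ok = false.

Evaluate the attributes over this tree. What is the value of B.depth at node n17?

1. n0.ok = false  [given at root]
2. n2.cnt = 28  [terminal]
3. n3.cnt = -3  [terminal]
4. n1.tag = 15  [g₀.cnt - 13]
5. n1.sig = "wn"  ["wn"]
6. n1.mk = "zx"  ["zx"]
7. n4.env = 30  [30]
8. n4.pre = "zxv"  [D.mk ++ "v"]
9. n4.fin = true  [not S.ok]
10. n5.lab = 7  [A.env - 23]
11. n5.depth = 18  [A.env * -2 + 78]
12. n6.ok = false  [B.lab > 7]
13. n7.pre = "yw"  [terminal]
14. n8.key = false  [terminal]
15. n9.live = 0  [terminal]
16. n6.sig = 14  [len(c.pre) + 12]
17. n6.off = true  [true]
18. n6.env = "ywv"  [c.pre ++ "v"]
19. n10.cnt = 26  [26]
20. n11.cnt = 2  [terminal]
21. n12.env = "uw"  [terminal]
22. n10.key = 26  [C.cnt]
23. n5.val = 3  [len(S.env)]
24. n5.lim = 22  [B.depth + 4]
25. n13.lab = 2  [len(A.pre) - 1]
26. n13.depth = 14  [B₀.val + B₀.lim - 11]
27. n14.env = 0  [B.depth - 14]
28. n14.pre = "vy"  ["vy"]
29. n14.fin = false  [B.lab > 2]
30. n15.live = 27  [terminal]
31. n16.pre = "vk"  [terminal]
32. n14.mk = "mvy"  ["m" ++ A.pre]
33. n13.val = 28  [B.depth + 14]
34. n13.lim = 11  [B.depth * -1 + 25]
35. n17.lab = 13  [B₁.val * 2 - 43]
36. n17.depth = 13  [B₀.lim * 3 - 53]
37. n19.cnt = 0  [terminal]
38. n20.key = false  [terminal]
39. n18.tag = 3  [3]
40. n18.sig = "rn"  ["rn"]
41. n18.mk = "kx"  ["kx"]
42. n22.key = false  [terminal]
43. n21.tag = -4  [-4]
44. n21.sig = "zx"  ["zx"]
45. n21.mk = "zk"  ["zk"]
46. n17.val = 19  [B.depth + B.lab - 7]
47. n17.lim = 30  [30]
48. n4.mk = "xv"  ["xv"]
49. n0.sig = -8  [-8]
50. n0.off = true  [D.tag > 14]
51. n0.env = "x"  [if S.ok then D.sig else "x"]

13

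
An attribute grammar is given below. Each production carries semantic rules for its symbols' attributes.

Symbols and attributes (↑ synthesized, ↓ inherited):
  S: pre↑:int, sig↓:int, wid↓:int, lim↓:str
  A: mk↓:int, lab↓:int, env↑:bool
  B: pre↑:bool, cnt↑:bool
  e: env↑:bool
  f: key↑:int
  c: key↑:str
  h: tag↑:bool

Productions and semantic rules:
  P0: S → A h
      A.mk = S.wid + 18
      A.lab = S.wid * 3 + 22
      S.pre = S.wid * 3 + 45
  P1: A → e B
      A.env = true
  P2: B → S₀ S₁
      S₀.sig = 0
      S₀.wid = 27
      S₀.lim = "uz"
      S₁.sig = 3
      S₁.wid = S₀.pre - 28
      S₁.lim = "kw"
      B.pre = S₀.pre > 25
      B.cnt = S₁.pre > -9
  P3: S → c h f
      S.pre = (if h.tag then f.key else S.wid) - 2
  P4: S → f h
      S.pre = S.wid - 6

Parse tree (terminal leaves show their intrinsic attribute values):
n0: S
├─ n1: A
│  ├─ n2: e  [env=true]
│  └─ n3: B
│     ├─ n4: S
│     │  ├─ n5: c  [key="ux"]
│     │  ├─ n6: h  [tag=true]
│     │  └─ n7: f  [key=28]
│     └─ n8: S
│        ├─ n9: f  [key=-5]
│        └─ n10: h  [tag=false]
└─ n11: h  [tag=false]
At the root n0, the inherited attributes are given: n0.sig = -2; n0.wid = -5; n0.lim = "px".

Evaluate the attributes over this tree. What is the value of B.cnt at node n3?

1. n0.sig = -2  [given at root]
2. n0.wid = -5  [given at root]
3. n0.lim = "px"  [given at root]
4. n1.mk = 13  [S.wid + 18]
5. n1.lab = 7  [S.wid * 3 + 22]
6. n2.env = true  [terminal]
7. n4.sig = 0  [0]
8. n4.wid = 27  [27]
9. n4.lim = "uz"  ["uz"]
10. n5.key = "ux"  [terminal]
11. n6.tag = true  [terminal]
12. n7.key = 28  [terminal]
13. n4.pre = 26  [(if h.tag then f.key else S.wid) - 2]
14. n8.sig = 3  [3]
15. n8.wid = -2  [S₀.pre - 28]
16. n8.lim = "kw"  ["kw"]
17. n9.key = -5  [terminal]
18. n10.tag = false  [terminal]
19. n8.pre = -8  [S.wid - 6]
20. n3.pre = true  [S₀.pre > 25]
21. n3.cnt = true  [S₁.pre > -9]
22. n1.env = true  [true]
23. n11.tag = false  [terminal]
24. n0.pre = 30  [S.wid * 3 + 45]

true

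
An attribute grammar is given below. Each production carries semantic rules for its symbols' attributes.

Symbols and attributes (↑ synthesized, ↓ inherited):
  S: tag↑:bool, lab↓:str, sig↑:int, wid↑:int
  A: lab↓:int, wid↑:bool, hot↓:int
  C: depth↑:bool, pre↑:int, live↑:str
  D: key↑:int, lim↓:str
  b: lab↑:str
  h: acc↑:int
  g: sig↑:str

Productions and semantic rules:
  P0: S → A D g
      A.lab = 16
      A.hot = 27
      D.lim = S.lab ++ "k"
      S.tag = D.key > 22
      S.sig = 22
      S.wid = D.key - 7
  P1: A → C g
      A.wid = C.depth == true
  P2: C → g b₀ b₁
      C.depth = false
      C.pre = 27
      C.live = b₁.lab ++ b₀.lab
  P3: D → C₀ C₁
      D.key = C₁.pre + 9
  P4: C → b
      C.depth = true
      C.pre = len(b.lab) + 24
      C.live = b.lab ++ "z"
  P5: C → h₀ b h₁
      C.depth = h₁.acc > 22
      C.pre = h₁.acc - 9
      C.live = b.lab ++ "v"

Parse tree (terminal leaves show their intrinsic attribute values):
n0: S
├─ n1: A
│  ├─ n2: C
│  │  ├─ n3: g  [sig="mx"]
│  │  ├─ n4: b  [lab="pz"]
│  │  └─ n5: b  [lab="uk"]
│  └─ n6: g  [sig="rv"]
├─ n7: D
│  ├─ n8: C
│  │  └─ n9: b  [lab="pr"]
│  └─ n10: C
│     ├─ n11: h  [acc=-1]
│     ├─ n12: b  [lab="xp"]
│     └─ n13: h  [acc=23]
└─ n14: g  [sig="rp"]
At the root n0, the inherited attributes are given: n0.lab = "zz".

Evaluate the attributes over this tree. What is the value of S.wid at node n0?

1. n0.lab = "zz"  [given at root]
2. n1.lab = 16  [16]
3. n1.hot = 27  [27]
4. n3.sig = "mx"  [terminal]
5. n4.lab = "pz"  [terminal]
6. n5.lab = "uk"  [terminal]
7. n2.depth = false  [false]
8. n2.pre = 27  [27]
9. n2.live = "ukpz"  [b₁.lab ++ b₀.lab]
10. n6.sig = "rv"  [terminal]
11. n1.wid = false  [C.depth == true]
12. n7.lim = "zzk"  [S.lab ++ "k"]
13. n9.lab = "pr"  [terminal]
14. n8.depth = true  [true]
15. n8.pre = 26  [len(b.lab) + 24]
16. n8.live = "prz"  [b.lab ++ "z"]
17. n11.acc = -1  [terminal]
18. n12.lab = "xp"  [terminal]
19. n13.acc = 23  [terminal]
20. n10.depth = true  [h₁.acc > 22]
21. n10.pre = 14  [h₁.acc - 9]
22. n10.live = "xpv"  [b.lab ++ "v"]
23. n7.key = 23  [C₁.pre + 9]
24. n14.sig = "rp"  [terminal]
25. n0.tag = true  [D.key > 22]
26. n0.sig = 22  [22]
27. n0.wid = 16  [D.key - 7]

16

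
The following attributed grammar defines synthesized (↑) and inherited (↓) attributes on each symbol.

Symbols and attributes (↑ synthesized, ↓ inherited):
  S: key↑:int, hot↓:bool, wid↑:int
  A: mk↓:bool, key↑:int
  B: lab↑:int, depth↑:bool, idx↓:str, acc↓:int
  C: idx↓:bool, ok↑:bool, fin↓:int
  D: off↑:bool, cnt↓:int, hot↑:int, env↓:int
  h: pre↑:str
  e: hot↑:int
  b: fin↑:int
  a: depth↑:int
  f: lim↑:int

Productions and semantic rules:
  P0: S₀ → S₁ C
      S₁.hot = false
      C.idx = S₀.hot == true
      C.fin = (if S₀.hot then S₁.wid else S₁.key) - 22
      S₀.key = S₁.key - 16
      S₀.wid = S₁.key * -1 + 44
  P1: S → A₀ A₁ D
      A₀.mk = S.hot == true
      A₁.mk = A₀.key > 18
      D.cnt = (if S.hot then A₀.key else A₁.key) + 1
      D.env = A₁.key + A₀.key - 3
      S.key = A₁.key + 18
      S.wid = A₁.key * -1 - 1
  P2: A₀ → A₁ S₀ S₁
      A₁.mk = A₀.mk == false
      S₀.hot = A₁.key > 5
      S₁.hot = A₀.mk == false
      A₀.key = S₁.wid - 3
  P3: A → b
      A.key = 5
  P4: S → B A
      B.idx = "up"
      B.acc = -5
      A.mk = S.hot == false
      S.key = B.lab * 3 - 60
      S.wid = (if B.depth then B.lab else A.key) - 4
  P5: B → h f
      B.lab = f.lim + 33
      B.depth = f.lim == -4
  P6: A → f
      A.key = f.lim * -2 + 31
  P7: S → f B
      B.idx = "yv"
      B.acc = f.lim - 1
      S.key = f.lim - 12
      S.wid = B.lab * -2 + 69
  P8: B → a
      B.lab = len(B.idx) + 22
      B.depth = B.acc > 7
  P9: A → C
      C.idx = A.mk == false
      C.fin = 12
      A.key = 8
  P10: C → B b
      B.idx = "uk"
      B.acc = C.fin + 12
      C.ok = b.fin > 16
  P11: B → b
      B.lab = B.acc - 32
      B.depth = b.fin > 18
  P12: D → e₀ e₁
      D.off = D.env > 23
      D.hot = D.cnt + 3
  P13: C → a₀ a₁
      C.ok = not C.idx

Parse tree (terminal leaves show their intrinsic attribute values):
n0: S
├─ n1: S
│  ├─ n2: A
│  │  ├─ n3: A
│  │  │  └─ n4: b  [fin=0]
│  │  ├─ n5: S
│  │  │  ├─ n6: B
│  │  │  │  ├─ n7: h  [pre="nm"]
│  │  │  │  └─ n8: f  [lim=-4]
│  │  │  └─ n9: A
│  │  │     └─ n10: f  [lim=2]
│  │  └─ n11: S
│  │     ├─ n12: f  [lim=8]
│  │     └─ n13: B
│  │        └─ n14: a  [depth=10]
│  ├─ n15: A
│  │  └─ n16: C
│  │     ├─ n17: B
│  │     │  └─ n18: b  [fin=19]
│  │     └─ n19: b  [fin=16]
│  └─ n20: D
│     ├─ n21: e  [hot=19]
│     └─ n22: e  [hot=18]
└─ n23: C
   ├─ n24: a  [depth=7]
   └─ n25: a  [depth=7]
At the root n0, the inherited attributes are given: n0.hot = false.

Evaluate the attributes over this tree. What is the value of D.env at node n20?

23

1. n0.hot = false  [given at root]
2. n1.hot = false  [false]
3. n2.mk = false  [S.hot == true]
4. n3.mk = true  [A₀.mk == false]
5. n4.fin = 0  [terminal]
6. n3.key = 5  [5]
7. n5.hot = false  [A₁.key > 5]
8. n6.idx = "up"  ["up"]
9. n6.acc = -5  [-5]
10. n7.pre = "nm"  [terminal]
11. n8.lim = -4  [terminal]
12. n6.lab = 29  [f.lim + 33]
13. n6.depth = true  [f.lim == -4]
14. n9.mk = true  [S.hot == false]
15. n10.lim = 2  [terminal]
16. n9.key = 27  [f.lim * -2 + 31]
17. n5.key = 27  [B.lab * 3 - 60]
18. n5.wid = 25  [(if B.depth then B.lab else A.key) - 4]
19. n11.hot = true  [A₀.mk == false]
20. n12.lim = 8  [terminal]
21. n13.idx = "yv"  ["yv"]
22. n13.acc = 7  [f.lim - 1]
23. n14.depth = 10  [terminal]
24. n13.lab = 24  [len(B.idx) + 22]
25. n13.depth = false  [B.acc > 7]
26. n11.key = -4  [f.lim - 12]
27. n11.wid = 21  [B.lab * -2 + 69]
28. n2.key = 18  [S₁.wid - 3]
29. n15.mk = false  [A₀.key > 18]
30. n16.idx = true  [A.mk == false]
31. n16.fin = 12  [12]
32. n17.idx = "uk"  ["uk"]
33. n17.acc = 24  [C.fin + 12]
34. n18.fin = 19  [terminal]
35. n17.lab = -8  [B.acc - 32]
36. n17.depth = true  [b.fin > 18]
37. n19.fin = 16  [terminal]
38. n16.ok = false  [b.fin > 16]
39. n15.key = 8  [8]
40. n20.cnt = 9  [(if S.hot then A₀.key else A₁.key) + 1]
41. n20.env = 23  [A₁.key + A₀.key - 3]
42. n21.hot = 19  [terminal]
43. n22.hot = 18  [terminal]
44. n20.off = false  [D.env > 23]
45. n20.hot = 12  [D.cnt + 3]
46. n1.key = 26  [A₁.key + 18]
47. n1.wid = -9  [A₁.key * -1 - 1]
48. n23.idx = false  [S₀.hot == true]
49. n23.fin = 4  [(if S₀.hot then S₁.wid else S₁.key) - 22]
50. n24.depth = 7  [terminal]
51. n25.depth = 7  [terminal]
52. n23.ok = true  [not C.idx]
53. n0.key = 10  [S₁.key - 16]
54. n0.wid = 18  [S₁.key * -1 + 44]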